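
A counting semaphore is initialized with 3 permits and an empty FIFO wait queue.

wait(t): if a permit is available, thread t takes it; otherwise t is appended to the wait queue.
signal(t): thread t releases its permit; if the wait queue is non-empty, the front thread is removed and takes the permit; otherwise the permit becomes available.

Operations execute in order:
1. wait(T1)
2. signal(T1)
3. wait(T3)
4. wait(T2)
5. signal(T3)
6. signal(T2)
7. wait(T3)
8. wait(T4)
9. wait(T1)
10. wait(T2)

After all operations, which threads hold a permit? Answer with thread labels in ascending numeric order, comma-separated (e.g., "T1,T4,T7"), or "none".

Answer: T1,T3,T4

Derivation:
Step 1: wait(T1) -> count=2 queue=[] holders={T1}
Step 2: signal(T1) -> count=3 queue=[] holders={none}
Step 3: wait(T3) -> count=2 queue=[] holders={T3}
Step 4: wait(T2) -> count=1 queue=[] holders={T2,T3}
Step 5: signal(T3) -> count=2 queue=[] holders={T2}
Step 6: signal(T2) -> count=3 queue=[] holders={none}
Step 7: wait(T3) -> count=2 queue=[] holders={T3}
Step 8: wait(T4) -> count=1 queue=[] holders={T3,T4}
Step 9: wait(T1) -> count=0 queue=[] holders={T1,T3,T4}
Step 10: wait(T2) -> count=0 queue=[T2] holders={T1,T3,T4}
Final holders: T1,T3,T4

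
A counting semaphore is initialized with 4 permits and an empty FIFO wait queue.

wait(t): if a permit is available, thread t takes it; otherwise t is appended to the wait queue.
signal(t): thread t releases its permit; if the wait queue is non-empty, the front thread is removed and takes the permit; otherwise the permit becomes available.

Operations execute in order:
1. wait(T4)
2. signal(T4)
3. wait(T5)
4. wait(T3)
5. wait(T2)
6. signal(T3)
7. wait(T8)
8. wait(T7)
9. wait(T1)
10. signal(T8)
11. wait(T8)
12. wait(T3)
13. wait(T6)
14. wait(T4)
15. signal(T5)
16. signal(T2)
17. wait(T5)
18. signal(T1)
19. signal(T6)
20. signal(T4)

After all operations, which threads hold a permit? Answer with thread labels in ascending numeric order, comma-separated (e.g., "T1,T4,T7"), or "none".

Step 1: wait(T4) -> count=3 queue=[] holders={T4}
Step 2: signal(T4) -> count=4 queue=[] holders={none}
Step 3: wait(T5) -> count=3 queue=[] holders={T5}
Step 4: wait(T3) -> count=2 queue=[] holders={T3,T5}
Step 5: wait(T2) -> count=1 queue=[] holders={T2,T3,T5}
Step 6: signal(T3) -> count=2 queue=[] holders={T2,T5}
Step 7: wait(T8) -> count=1 queue=[] holders={T2,T5,T8}
Step 8: wait(T7) -> count=0 queue=[] holders={T2,T5,T7,T8}
Step 9: wait(T1) -> count=0 queue=[T1] holders={T2,T5,T7,T8}
Step 10: signal(T8) -> count=0 queue=[] holders={T1,T2,T5,T7}
Step 11: wait(T8) -> count=0 queue=[T8] holders={T1,T2,T5,T7}
Step 12: wait(T3) -> count=0 queue=[T8,T3] holders={T1,T2,T5,T7}
Step 13: wait(T6) -> count=0 queue=[T8,T3,T6] holders={T1,T2,T5,T7}
Step 14: wait(T4) -> count=0 queue=[T8,T3,T6,T4] holders={T1,T2,T5,T7}
Step 15: signal(T5) -> count=0 queue=[T3,T6,T4] holders={T1,T2,T7,T8}
Step 16: signal(T2) -> count=0 queue=[T6,T4] holders={T1,T3,T7,T8}
Step 17: wait(T5) -> count=0 queue=[T6,T4,T5] holders={T1,T3,T7,T8}
Step 18: signal(T1) -> count=0 queue=[T4,T5] holders={T3,T6,T7,T8}
Step 19: signal(T6) -> count=0 queue=[T5] holders={T3,T4,T7,T8}
Step 20: signal(T4) -> count=0 queue=[] holders={T3,T5,T7,T8}
Final holders: T3,T5,T7,T8

Answer: T3,T5,T7,T8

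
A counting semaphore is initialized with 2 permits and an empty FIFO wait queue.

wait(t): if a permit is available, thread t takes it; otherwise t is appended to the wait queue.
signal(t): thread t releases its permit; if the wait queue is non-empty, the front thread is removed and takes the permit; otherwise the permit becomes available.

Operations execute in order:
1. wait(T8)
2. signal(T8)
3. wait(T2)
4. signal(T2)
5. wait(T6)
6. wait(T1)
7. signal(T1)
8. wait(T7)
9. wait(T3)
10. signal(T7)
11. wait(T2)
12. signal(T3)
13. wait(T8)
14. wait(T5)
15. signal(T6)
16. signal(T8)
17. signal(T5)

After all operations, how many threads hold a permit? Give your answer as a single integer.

Answer: 1

Derivation:
Step 1: wait(T8) -> count=1 queue=[] holders={T8}
Step 2: signal(T8) -> count=2 queue=[] holders={none}
Step 3: wait(T2) -> count=1 queue=[] holders={T2}
Step 4: signal(T2) -> count=2 queue=[] holders={none}
Step 5: wait(T6) -> count=1 queue=[] holders={T6}
Step 6: wait(T1) -> count=0 queue=[] holders={T1,T6}
Step 7: signal(T1) -> count=1 queue=[] holders={T6}
Step 8: wait(T7) -> count=0 queue=[] holders={T6,T7}
Step 9: wait(T3) -> count=0 queue=[T3] holders={T6,T7}
Step 10: signal(T7) -> count=0 queue=[] holders={T3,T6}
Step 11: wait(T2) -> count=0 queue=[T2] holders={T3,T6}
Step 12: signal(T3) -> count=0 queue=[] holders={T2,T6}
Step 13: wait(T8) -> count=0 queue=[T8] holders={T2,T6}
Step 14: wait(T5) -> count=0 queue=[T8,T5] holders={T2,T6}
Step 15: signal(T6) -> count=0 queue=[T5] holders={T2,T8}
Step 16: signal(T8) -> count=0 queue=[] holders={T2,T5}
Step 17: signal(T5) -> count=1 queue=[] holders={T2}
Final holders: {T2} -> 1 thread(s)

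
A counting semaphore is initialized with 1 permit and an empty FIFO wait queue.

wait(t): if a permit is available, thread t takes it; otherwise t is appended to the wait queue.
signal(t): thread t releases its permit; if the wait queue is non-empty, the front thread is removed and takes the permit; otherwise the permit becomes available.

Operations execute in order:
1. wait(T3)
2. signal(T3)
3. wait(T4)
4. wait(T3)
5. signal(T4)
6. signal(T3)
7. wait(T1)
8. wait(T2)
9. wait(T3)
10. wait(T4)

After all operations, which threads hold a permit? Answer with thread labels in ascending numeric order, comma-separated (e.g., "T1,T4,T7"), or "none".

Step 1: wait(T3) -> count=0 queue=[] holders={T3}
Step 2: signal(T3) -> count=1 queue=[] holders={none}
Step 3: wait(T4) -> count=0 queue=[] holders={T4}
Step 4: wait(T3) -> count=0 queue=[T3] holders={T4}
Step 5: signal(T4) -> count=0 queue=[] holders={T3}
Step 6: signal(T3) -> count=1 queue=[] holders={none}
Step 7: wait(T1) -> count=0 queue=[] holders={T1}
Step 8: wait(T2) -> count=0 queue=[T2] holders={T1}
Step 9: wait(T3) -> count=0 queue=[T2,T3] holders={T1}
Step 10: wait(T4) -> count=0 queue=[T2,T3,T4] holders={T1}
Final holders: T1

Answer: T1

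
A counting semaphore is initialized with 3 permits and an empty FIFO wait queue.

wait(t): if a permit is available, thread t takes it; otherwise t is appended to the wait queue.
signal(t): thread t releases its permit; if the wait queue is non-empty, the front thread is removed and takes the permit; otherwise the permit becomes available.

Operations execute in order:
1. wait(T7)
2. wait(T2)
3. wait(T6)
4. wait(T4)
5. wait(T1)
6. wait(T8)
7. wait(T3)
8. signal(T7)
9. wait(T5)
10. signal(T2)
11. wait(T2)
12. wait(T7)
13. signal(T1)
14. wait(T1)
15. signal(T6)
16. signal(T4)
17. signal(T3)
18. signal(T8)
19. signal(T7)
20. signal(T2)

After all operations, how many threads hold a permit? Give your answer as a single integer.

Answer: 2

Derivation:
Step 1: wait(T7) -> count=2 queue=[] holders={T7}
Step 2: wait(T2) -> count=1 queue=[] holders={T2,T7}
Step 3: wait(T6) -> count=0 queue=[] holders={T2,T6,T7}
Step 4: wait(T4) -> count=0 queue=[T4] holders={T2,T6,T7}
Step 5: wait(T1) -> count=0 queue=[T4,T1] holders={T2,T6,T7}
Step 6: wait(T8) -> count=0 queue=[T4,T1,T8] holders={T2,T6,T7}
Step 7: wait(T3) -> count=0 queue=[T4,T1,T8,T3] holders={T2,T6,T7}
Step 8: signal(T7) -> count=0 queue=[T1,T8,T3] holders={T2,T4,T6}
Step 9: wait(T5) -> count=0 queue=[T1,T8,T3,T5] holders={T2,T4,T6}
Step 10: signal(T2) -> count=0 queue=[T8,T3,T5] holders={T1,T4,T6}
Step 11: wait(T2) -> count=0 queue=[T8,T3,T5,T2] holders={T1,T4,T6}
Step 12: wait(T7) -> count=0 queue=[T8,T3,T5,T2,T7] holders={T1,T4,T6}
Step 13: signal(T1) -> count=0 queue=[T3,T5,T2,T7] holders={T4,T6,T8}
Step 14: wait(T1) -> count=0 queue=[T3,T5,T2,T7,T1] holders={T4,T6,T8}
Step 15: signal(T6) -> count=0 queue=[T5,T2,T7,T1] holders={T3,T4,T8}
Step 16: signal(T4) -> count=0 queue=[T2,T7,T1] holders={T3,T5,T8}
Step 17: signal(T3) -> count=0 queue=[T7,T1] holders={T2,T5,T8}
Step 18: signal(T8) -> count=0 queue=[T1] holders={T2,T5,T7}
Step 19: signal(T7) -> count=0 queue=[] holders={T1,T2,T5}
Step 20: signal(T2) -> count=1 queue=[] holders={T1,T5}
Final holders: {T1,T5} -> 2 thread(s)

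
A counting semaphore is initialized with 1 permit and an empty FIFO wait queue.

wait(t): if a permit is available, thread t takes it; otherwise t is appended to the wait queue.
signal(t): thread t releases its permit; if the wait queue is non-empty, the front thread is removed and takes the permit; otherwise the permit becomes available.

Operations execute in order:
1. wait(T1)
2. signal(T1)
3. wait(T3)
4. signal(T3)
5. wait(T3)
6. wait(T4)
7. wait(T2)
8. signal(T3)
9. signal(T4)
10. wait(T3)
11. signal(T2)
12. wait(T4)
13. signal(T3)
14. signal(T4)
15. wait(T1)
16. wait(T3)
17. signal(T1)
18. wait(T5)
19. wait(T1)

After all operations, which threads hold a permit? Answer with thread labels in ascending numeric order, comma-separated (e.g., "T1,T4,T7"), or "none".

Answer: T3

Derivation:
Step 1: wait(T1) -> count=0 queue=[] holders={T1}
Step 2: signal(T1) -> count=1 queue=[] holders={none}
Step 3: wait(T3) -> count=0 queue=[] holders={T3}
Step 4: signal(T3) -> count=1 queue=[] holders={none}
Step 5: wait(T3) -> count=0 queue=[] holders={T3}
Step 6: wait(T4) -> count=0 queue=[T4] holders={T3}
Step 7: wait(T2) -> count=0 queue=[T4,T2] holders={T3}
Step 8: signal(T3) -> count=0 queue=[T2] holders={T4}
Step 9: signal(T4) -> count=0 queue=[] holders={T2}
Step 10: wait(T3) -> count=0 queue=[T3] holders={T2}
Step 11: signal(T2) -> count=0 queue=[] holders={T3}
Step 12: wait(T4) -> count=0 queue=[T4] holders={T3}
Step 13: signal(T3) -> count=0 queue=[] holders={T4}
Step 14: signal(T4) -> count=1 queue=[] holders={none}
Step 15: wait(T1) -> count=0 queue=[] holders={T1}
Step 16: wait(T3) -> count=0 queue=[T3] holders={T1}
Step 17: signal(T1) -> count=0 queue=[] holders={T3}
Step 18: wait(T5) -> count=0 queue=[T5] holders={T3}
Step 19: wait(T1) -> count=0 queue=[T5,T1] holders={T3}
Final holders: T3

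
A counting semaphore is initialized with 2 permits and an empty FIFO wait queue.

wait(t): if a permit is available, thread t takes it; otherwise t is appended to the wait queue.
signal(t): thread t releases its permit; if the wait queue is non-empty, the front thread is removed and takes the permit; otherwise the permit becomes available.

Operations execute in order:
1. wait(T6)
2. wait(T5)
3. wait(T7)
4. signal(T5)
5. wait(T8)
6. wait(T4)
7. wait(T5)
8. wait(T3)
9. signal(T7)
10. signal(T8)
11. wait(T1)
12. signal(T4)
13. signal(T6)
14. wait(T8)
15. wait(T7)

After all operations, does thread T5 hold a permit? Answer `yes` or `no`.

Step 1: wait(T6) -> count=1 queue=[] holders={T6}
Step 2: wait(T5) -> count=0 queue=[] holders={T5,T6}
Step 3: wait(T7) -> count=0 queue=[T7] holders={T5,T6}
Step 4: signal(T5) -> count=0 queue=[] holders={T6,T7}
Step 5: wait(T8) -> count=0 queue=[T8] holders={T6,T7}
Step 6: wait(T4) -> count=0 queue=[T8,T4] holders={T6,T7}
Step 7: wait(T5) -> count=0 queue=[T8,T4,T5] holders={T6,T7}
Step 8: wait(T3) -> count=0 queue=[T8,T4,T5,T3] holders={T6,T7}
Step 9: signal(T7) -> count=0 queue=[T4,T5,T3] holders={T6,T8}
Step 10: signal(T8) -> count=0 queue=[T5,T3] holders={T4,T6}
Step 11: wait(T1) -> count=0 queue=[T5,T3,T1] holders={T4,T6}
Step 12: signal(T4) -> count=0 queue=[T3,T1] holders={T5,T6}
Step 13: signal(T6) -> count=0 queue=[T1] holders={T3,T5}
Step 14: wait(T8) -> count=0 queue=[T1,T8] holders={T3,T5}
Step 15: wait(T7) -> count=0 queue=[T1,T8,T7] holders={T3,T5}
Final holders: {T3,T5} -> T5 in holders

Answer: yes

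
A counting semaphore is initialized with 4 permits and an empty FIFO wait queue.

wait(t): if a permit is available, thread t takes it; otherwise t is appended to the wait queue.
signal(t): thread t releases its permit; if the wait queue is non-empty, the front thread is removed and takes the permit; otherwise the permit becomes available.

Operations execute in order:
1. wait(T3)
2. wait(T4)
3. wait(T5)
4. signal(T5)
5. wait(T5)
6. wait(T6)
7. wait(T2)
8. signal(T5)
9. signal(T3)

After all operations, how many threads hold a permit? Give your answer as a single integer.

Step 1: wait(T3) -> count=3 queue=[] holders={T3}
Step 2: wait(T4) -> count=2 queue=[] holders={T3,T4}
Step 3: wait(T5) -> count=1 queue=[] holders={T3,T4,T5}
Step 4: signal(T5) -> count=2 queue=[] holders={T3,T4}
Step 5: wait(T5) -> count=1 queue=[] holders={T3,T4,T5}
Step 6: wait(T6) -> count=0 queue=[] holders={T3,T4,T5,T6}
Step 7: wait(T2) -> count=0 queue=[T2] holders={T3,T4,T5,T6}
Step 8: signal(T5) -> count=0 queue=[] holders={T2,T3,T4,T6}
Step 9: signal(T3) -> count=1 queue=[] holders={T2,T4,T6}
Final holders: {T2,T4,T6} -> 3 thread(s)

Answer: 3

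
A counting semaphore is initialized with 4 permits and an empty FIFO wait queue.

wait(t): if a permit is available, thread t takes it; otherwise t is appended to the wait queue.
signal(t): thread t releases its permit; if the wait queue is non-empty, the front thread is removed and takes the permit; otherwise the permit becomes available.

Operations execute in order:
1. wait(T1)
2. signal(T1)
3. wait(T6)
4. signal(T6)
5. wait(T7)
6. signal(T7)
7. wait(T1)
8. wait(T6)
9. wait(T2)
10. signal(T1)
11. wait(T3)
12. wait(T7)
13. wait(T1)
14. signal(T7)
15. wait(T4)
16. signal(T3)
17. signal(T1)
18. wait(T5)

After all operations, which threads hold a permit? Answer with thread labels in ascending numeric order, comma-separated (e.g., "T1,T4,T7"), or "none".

Step 1: wait(T1) -> count=3 queue=[] holders={T1}
Step 2: signal(T1) -> count=4 queue=[] holders={none}
Step 3: wait(T6) -> count=3 queue=[] holders={T6}
Step 4: signal(T6) -> count=4 queue=[] holders={none}
Step 5: wait(T7) -> count=3 queue=[] holders={T7}
Step 6: signal(T7) -> count=4 queue=[] holders={none}
Step 7: wait(T1) -> count=3 queue=[] holders={T1}
Step 8: wait(T6) -> count=2 queue=[] holders={T1,T6}
Step 9: wait(T2) -> count=1 queue=[] holders={T1,T2,T6}
Step 10: signal(T1) -> count=2 queue=[] holders={T2,T6}
Step 11: wait(T3) -> count=1 queue=[] holders={T2,T3,T6}
Step 12: wait(T7) -> count=0 queue=[] holders={T2,T3,T6,T7}
Step 13: wait(T1) -> count=0 queue=[T1] holders={T2,T3,T6,T7}
Step 14: signal(T7) -> count=0 queue=[] holders={T1,T2,T3,T6}
Step 15: wait(T4) -> count=0 queue=[T4] holders={T1,T2,T3,T6}
Step 16: signal(T3) -> count=0 queue=[] holders={T1,T2,T4,T6}
Step 17: signal(T1) -> count=1 queue=[] holders={T2,T4,T6}
Step 18: wait(T5) -> count=0 queue=[] holders={T2,T4,T5,T6}
Final holders: T2,T4,T5,T6

Answer: T2,T4,T5,T6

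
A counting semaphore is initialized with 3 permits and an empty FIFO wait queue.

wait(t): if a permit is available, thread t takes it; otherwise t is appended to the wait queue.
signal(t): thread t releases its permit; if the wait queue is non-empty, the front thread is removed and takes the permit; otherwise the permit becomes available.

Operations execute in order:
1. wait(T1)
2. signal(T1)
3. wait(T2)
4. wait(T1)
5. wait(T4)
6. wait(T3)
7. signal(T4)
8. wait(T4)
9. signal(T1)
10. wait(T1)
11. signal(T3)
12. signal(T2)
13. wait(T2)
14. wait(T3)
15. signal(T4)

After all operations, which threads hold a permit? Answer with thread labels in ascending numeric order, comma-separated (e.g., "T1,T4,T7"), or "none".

Step 1: wait(T1) -> count=2 queue=[] holders={T1}
Step 2: signal(T1) -> count=3 queue=[] holders={none}
Step 3: wait(T2) -> count=2 queue=[] holders={T2}
Step 4: wait(T1) -> count=1 queue=[] holders={T1,T2}
Step 5: wait(T4) -> count=0 queue=[] holders={T1,T2,T4}
Step 6: wait(T3) -> count=0 queue=[T3] holders={T1,T2,T4}
Step 7: signal(T4) -> count=0 queue=[] holders={T1,T2,T3}
Step 8: wait(T4) -> count=0 queue=[T4] holders={T1,T2,T3}
Step 9: signal(T1) -> count=0 queue=[] holders={T2,T3,T4}
Step 10: wait(T1) -> count=0 queue=[T1] holders={T2,T3,T4}
Step 11: signal(T3) -> count=0 queue=[] holders={T1,T2,T4}
Step 12: signal(T2) -> count=1 queue=[] holders={T1,T4}
Step 13: wait(T2) -> count=0 queue=[] holders={T1,T2,T4}
Step 14: wait(T3) -> count=0 queue=[T3] holders={T1,T2,T4}
Step 15: signal(T4) -> count=0 queue=[] holders={T1,T2,T3}
Final holders: T1,T2,T3

Answer: T1,T2,T3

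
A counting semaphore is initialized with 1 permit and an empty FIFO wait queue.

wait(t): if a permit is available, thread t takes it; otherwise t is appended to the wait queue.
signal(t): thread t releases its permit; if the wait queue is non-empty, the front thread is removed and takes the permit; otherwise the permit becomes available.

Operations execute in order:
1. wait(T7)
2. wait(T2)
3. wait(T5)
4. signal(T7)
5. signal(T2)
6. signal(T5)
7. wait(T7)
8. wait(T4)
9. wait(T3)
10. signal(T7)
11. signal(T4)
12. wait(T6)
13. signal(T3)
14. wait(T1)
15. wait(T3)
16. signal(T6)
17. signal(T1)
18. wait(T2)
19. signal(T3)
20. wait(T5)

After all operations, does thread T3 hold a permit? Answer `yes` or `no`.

Answer: no

Derivation:
Step 1: wait(T7) -> count=0 queue=[] holders={T7}
Step 2: wait(T2) -> count=0 queue=[T2] holders={T7}
Step 3: wait(T5) -> count=0 queue=[T2,T5] holders={T7}
Step 4: signal(T7) -> count=0 queue=[T5] holders={T2}
Step 5: signal(T2) -> count=0 queue=[] holders={T5}
Step 6: signal(T5) -> count=1 queue=[] holders={none}
Step 7: wait(T7) -> count=0 queue=[] holders={T7}
Step 8: wait(T4) -> count=0 queue=[T4] holders={T7}
Step 9: wait(T3) -> count=0 queue=[T4,T3] holders={T7}
Step 10: signal(T7) -> count=0 queue=[T3] holders={T4}
Step 11: signal(T4) -> count=0 queue=[] holders={T3}
Step 12: wait(T6) -> count=0 queue=[T6] holders={T3}
Step 13: signal(T3) -> count=0 queue=[] holders={T6}
Step 14: wait(T1) -> count=0 queue=[T1] holders={T6}
Step 15: wait(T3) -> count=0 queue=[T1,T3] holders={T6}
Step 16: signal(T6) -> count=0 queue=[T3] holders={T1}
Step 17: signal(T1) -> count=0 queue=[] holders={T3}
Step 18: wait(T2) -> count=0 queue=[T2] holders={T3}
Step 19: signal(T3) -> count=0 queue=[] holders={T2}
Step 20: wait(T5) -> count=0 queue=[T5] holders={T2}
Final holders: {T2} -> T3 not in holders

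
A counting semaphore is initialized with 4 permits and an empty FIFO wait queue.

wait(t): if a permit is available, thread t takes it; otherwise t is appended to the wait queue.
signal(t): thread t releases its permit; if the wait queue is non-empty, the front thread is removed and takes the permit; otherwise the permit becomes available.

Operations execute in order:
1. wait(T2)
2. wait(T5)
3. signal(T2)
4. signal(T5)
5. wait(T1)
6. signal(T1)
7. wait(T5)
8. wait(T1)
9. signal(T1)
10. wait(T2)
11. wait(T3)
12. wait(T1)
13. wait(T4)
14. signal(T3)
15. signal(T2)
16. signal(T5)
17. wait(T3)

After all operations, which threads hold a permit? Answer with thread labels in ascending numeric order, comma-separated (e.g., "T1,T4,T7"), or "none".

Answer: T1,T3,T4

Derivation:
Step 1: wait(T2) -> count=3 queue=[] holders={T2}
Step 2: wait(T5) -> count=2 queue=[] holders={T2,T5}
Step 3: signal(T2) -> count=3 queue=[] holders={T5}
Step 4: signal(T5) -> count=4 queue=[] holders={none}
Step 5: wait(T1) -> count=3 queue=[] holders={T1}
Step 6: signal(T1) -> count=4 queue=[] holders={none}
Step 7: wait(T5) -> count=3 queue=[] holders={T5}
Step 8: wait(T1) -> count=2 queue=[] holders={T1,T5}
Step 9: signal(T1) -> count=3 queue=[] holders={T5}
Step 10: wait(T2) -> count=2 queue=[] holders={T2,T5}
Step 11: wait(T3) -> count=1 queue=[] holders={T2,T3,T5}
Step 12: wait(T1) -> count=0 queue=[] holders={T1,T2,T3,T5}
Step 13: wait(T4) -> count=0 queue=[T4] holders={T1,T2,T3,T5}
Step 14: signal(T3) -> count=0 queue=[] holders={T1,T2,T4,T5}
Step 15: signal(T2) -> count=1 queue=[] holders={T1,T4,T5}
Step 16: signal(T5) -> count=2 queue=[] holders={T1,T4}
Step 17: wait(T3) -> count=1 queue=[] holders={T1,T3,T4}
Final holders: T1,T3,T4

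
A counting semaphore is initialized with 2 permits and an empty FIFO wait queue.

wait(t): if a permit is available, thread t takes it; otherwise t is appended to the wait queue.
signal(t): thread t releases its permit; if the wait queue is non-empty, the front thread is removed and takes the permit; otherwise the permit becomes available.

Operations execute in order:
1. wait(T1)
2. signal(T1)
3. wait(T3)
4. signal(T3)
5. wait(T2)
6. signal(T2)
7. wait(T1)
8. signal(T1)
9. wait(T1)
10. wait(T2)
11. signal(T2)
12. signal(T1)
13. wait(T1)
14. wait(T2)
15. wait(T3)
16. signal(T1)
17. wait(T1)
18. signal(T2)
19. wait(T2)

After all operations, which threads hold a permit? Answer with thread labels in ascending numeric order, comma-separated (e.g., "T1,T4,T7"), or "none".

Step 1: wait(T1) -> count=1 queue=[] holders={T1}
Step 2: signal(T1) -> count=2 queue=[] holders={none}
Step 3: wait(T3) -> count=1 queue=[] holders={T3}
Step 4: signal(T3) -> count=2 queue=[] holders={none}
Step 5: wait(T2) -> count=1 queue=[] holders={T2}
Step 6: signal(T2) -> count=2 queue=[] holders={none}
Step 7: wait(T1) -> count=1 queue=[] holders={T1}
Step 8: signal(T1) -> count=2 queue=[] holders={none}
Step 9: wait(T1) -> count=1 queue=[] holders={T1}
Step 10: wait(T2) -> count=0 queue=[] holders={T1,T2}
Step 11: signal(T2) -> count=1 queue=[] holders={T1}
Step 12: signal(T1) -> count=2 queue=[] holders={none}
Step 13: wait(T1) -> count=1 queue=[] holders={T1}
Step 14: wait(T2) -> count=0 queue=[] holders={T1,T2}
Step 15: wait(T3) -> count=0 queue=[T3] holders={T1,T2}
Step 16: signal(T1) -> count=0 queue=[] holders={T2,T3}
Step 17: wait(T1) -> count=0 queue=[T1] holders={T2,T3}
Step 18: signal(T2) -> count=0 queue=[] holders={T1,T3}
Step 19: wait(T2) -> count=0 queue=[T2] holders={T1,T3}
Final holders: T1,T3

Answer: T1,T3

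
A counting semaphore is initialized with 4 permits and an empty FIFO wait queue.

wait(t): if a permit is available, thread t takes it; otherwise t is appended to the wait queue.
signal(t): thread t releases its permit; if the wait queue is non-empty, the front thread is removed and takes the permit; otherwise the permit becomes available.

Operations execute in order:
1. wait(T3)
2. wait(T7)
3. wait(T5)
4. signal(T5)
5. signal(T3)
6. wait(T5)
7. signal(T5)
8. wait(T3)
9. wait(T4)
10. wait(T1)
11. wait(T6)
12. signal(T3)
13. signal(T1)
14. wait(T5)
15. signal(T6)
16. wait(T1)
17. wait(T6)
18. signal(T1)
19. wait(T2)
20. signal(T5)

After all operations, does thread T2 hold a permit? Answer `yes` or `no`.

Step 1: wait(T3) -> count=3 queue=[] holders={T3}
Step 2: wait(T7) -> count=2 queue=[] holders={T3,T7}
Step 3: wait(T5) -> count=1 queue=[] holders={T3,T5,T7}
Step 4: signal(T5) -> count=2 queue=[] holders={T3,T7}
Step 5: signal(T3) -> count=3 queue=[] holders={T7}
Step 6: wait(T5) -> count=2 queue=[] holders={T5,T7}
Step 7: signal(T5) -> count=3 queue=[] holders={T7}
Step 8: wait(T3) -> count=2 queue=[] holders={T3,T7}
Step 9: wait(T4) -> count=1 queue=[] holders={T3,T4,T7}
Step 10: wait(T1) -> count=0 queue=[] holders={T1,T3,T4,T7}
Step 11: wait(T6) -> count=0 queue=[T6] holders={T1,T3,T4,T7}
Step 12: signal(T3) -> count=0 queue=[] holders={T1,T4,T6,T7}
Step 13: signal(T1) -> count=1 queue=[] holders={T4,T6,T7}
Step 14: wait(T5) -> count=0 queue=[] holders={T4,T5,T6,T7}
Step 15: signal(T6) -> count=1 queue=[] holders={T4,T5,T7}
Step 16: wait(T1) -> count=0 queue=[] holders={T1,T4,T5,T7}
Step 17: wait(T6) -> count=0 queue=[T6] holders={T1,T4,T5,T7}
Step 18: signal(T1) -> count=0 queue=[] holders={T4,T5,T6,T7}
Step 19: wait(T2) -> count=0 queue=[T2] holders={T4,T5,T6,T7}
Step 20: signal(T5) -> count=0 queue=[] holders={T2,T4,T6,T7}
Final holders: {T2,T4,T6,T7} -> T2 in holders

Answer: yes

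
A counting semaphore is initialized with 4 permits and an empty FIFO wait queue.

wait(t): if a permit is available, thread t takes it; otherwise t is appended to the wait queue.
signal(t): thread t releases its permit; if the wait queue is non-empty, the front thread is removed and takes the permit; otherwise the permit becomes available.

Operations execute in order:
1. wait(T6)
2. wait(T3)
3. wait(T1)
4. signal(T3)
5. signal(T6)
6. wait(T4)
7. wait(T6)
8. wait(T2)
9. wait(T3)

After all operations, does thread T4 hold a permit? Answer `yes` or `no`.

Answer: yes

Derivation:
Step 1: wait(T6) -> count=3 queue=[] holders={T6}
Step 2: wait(T3) -> count=2 queue=[] holders={T3,T6}
Step 3: wait(T1) -> count=1 queue=[] holders={T1,T3,T6}
Step 4: signal(T3) -> count=2 queue=[] holders={T1,T6}
Step 5: signal(T6) -> count=3 queue=[] holders={T1}
Step 6: wait(T4) -> count=2 queue=[] holders={T1,T4}
Step 7: wait(T6) -> count=1 queue=[] holders={T1,T4,T6}
Step 8: wait(T2) -> count=0 queue=[] holders={T1,T2,T4,T6}
Step 9: wait(T3) -> count=0 queue=[T3] holders={T1,T2,T4,T6}
Final holders: {T1,T2,T4,T6} -> T4 in holders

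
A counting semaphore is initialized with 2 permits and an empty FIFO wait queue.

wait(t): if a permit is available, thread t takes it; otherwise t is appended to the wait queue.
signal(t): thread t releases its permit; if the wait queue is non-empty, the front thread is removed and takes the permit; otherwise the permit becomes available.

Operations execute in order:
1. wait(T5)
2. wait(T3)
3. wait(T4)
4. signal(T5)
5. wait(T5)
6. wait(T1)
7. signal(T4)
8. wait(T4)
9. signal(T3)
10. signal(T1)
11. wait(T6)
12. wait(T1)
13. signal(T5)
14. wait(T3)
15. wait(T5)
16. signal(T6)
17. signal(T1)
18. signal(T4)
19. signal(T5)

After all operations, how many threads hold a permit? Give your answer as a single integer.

Step 1: wait(T5) -> count=1 queue=[] holders={T5}
Step 2: wait(T3) -> count=0 queue=[] holders={T3,T5}
Step 3: wait(T4) -> count=0 queue=[T4] holders={T3,T5}
Step 4: signal(T5) -> count=0 queue=[] holders={T3,T4}
Step 5: wait(T5) -> count=0 queue=[T5] holders={T3,T4}
Step 6: wait(T1) -> count=0 queue=[T5,T1] holders={T3,T4}
Step 7: signal(T4) -> count=0 queue=[T1] holders={T3,T5}
Step 8: wait(T4) -> count=0 queue=[T1,T4] holders={T3,T5}
Step 9: signal(T3) -> count=0 queue=[T4] holders={T1,T5}
Step 10: signal(T1) -> count=0 queue=[] holders={T4,T5}
Step 11: wait(T6) -> count=0 queue=[T6] holders={T4,T5}
Step 12: wait(T1) -> count=0 queue=[T6,T1] holders={T4,T5}
Step 13: signal(T5) -> count=0 queue=[T1] holders={T4,T6}
Step 14: wait(T3) -> count=0 queue=[T1,T3] holders={T4,T6}
Step 15: wait(T5) -> count=0 queue=[T1,T3,T5] holders={T4,T6}
Step 16: signal(T6) -> count=0 queue=[T3,T5] holders={T1,T4}
Step 17: signal(T1) -> count=0 queue=[T5] holders={T3,T4}
Step 18: signal(T4) -> count=0 queue=[] holders={T3,T5}
Step 19: signal(T5) -> count=1 queue=[] holders={T3}
Final holders: {T3} -> 1 thread(s)

Answer: 1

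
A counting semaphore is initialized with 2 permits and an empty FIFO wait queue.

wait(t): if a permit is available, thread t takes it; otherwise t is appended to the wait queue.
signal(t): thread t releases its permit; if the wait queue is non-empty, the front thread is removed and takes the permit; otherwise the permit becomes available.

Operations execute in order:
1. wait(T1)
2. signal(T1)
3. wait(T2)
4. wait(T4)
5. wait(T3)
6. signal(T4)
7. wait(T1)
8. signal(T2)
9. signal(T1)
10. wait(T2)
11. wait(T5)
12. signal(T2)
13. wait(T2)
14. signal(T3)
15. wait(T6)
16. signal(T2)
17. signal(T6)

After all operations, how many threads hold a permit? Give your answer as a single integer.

Answer: 1

Derivation:
Step 1: wait(T1) -> count=1 queue=[] holders={T1}
Step 2: signal(T1) -> count=2 queue=[] holders={none}
Step 3: wait(T2) -> count=1 queue=[] holders={T2}
Step 4: wait(T4) -> count=0 queue=[] holders={T2,T4}
Step 5: wait(T3) -> count=0 queue=[T3] holders={T2,T4}
Step 6: signal(T4) -> count=0 queue=[] holders={T2,T3}
Step 7: wait(T1) -> count=0 queue=[T1] holders={T2,T3}
Step 8: signal(T2) -> count=0 queue=[] holders={T1,T3}
Step 9: signal(T1) -> count=1 queue=[] holders={T3}
Step 10: wait(T2) -> count=0 queue=[] holders={T2,T3}
Step 11: wait(T5) -> count=0 queue=[T5] holders={T2,T3}
Step 12: signal(T2) -> count=0 queue=[] holders={T3,T5}
Step 13: wait(T2) -> count=0 queue=[T2] holders={T3,T5}
Step 14: signal(T3) -> count=0 queue=[] holders={T2,T5}
Step 15: wait(T6) -> count=0 queue=[T6] holders={T2,T5}
Step 16: signal(T2) -> count=0 queue=[] holders={T5,T6}
Step 17: signal(T6) -> count=1 queue=[] holders={T5}
Final holders: {T5} -> 1 thread(s)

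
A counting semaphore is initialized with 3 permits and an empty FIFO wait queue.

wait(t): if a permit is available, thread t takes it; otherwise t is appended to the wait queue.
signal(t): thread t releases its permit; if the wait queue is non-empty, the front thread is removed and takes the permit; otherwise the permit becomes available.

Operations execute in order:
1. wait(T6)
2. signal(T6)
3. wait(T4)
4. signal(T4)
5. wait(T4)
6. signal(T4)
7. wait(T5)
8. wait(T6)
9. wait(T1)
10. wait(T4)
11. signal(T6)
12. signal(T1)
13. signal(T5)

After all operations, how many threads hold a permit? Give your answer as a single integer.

Step 1: wait(T6) -> count=2 queue=[] holders={T6}
Step 2: signal(T6) -> count=3 queue=[] holders={none}
Step 3: wait(T4) -> count=2 queue=[] holders={T4}
Step 4: signal(T4) -> count=3 queue=[] holders={none}
Step 5: wait(T4) -> count=2 queue=[] holders={T4}
Step 6: signal(T4) -> count=3 queue=[] holders={none}
Step 7: wait(T5) -> count=2 queue=[] holders={T5}
Step 8: wait(T6) -> count=1 queue=[] holders={T5,T6}
Step 9: wait(T1) -> count=0 queue=[] holders={T1,T5,T6}
Step 10: wait(T4) -> count=0 queue=[T4] holders={T1,T5,T6}
Step 11: signal(T6) -> count=0 queue=[] holders={T1,T4,T5}
Step 12: signal(T1) -> count=1 queue=[] holders={T4,T5}
Step 13: signal(T5) -> count=2 queue=[] holders={T4}
Final holders: {T4} -> 1 thread(s)

Answer: 1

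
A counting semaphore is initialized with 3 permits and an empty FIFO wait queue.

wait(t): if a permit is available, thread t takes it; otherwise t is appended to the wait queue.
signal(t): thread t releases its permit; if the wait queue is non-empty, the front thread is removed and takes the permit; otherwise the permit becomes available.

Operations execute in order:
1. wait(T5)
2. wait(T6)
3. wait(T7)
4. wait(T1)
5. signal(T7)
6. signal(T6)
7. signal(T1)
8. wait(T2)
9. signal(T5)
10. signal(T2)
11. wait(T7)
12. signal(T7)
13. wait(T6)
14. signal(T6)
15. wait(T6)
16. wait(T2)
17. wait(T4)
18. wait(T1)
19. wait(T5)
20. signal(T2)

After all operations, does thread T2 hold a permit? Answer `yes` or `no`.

Step 1: wait(T5) -> count=2 queue=[] holders={T5}
Step 2: wait(T6) -> count=1 queue=[] holders={T5,T6}
Step 3: wait(T7) -> count=0 queue=[] holders={T5,T6,T7}
Step 4: wait(T1) -> count=0 queue=[T1] holders={T5,T6,T7}
Step 5: signal(T7) -> count=0 queue=[] holders={T1,T5,T6}
Step 6: signal(T6) -> count=1 queue=[] holders={T1,T5}
Step 7: signal(T1) -> count=2 queue=[] holders={T5}
Step 8: wait(T2) -> count=1 queue=[] holders={T2,T5}
Step 9: signal(T5) -> count=2 queue=[] holders={T2}
Step 10: signal(T2) -> count=3 queue=[] holders={none}
Step 11: wait(T7) -> count=2 queue=[] holders={T7}
Step 12: signal(T7) -> count=3 queue=[] holders={none}
Step 13: wait(T6) -> count=2 queue=[] holders={T6}
Step 14: signal(T6) -> count=3 queue=[] holders={none}
Step 15: wait(T6) -> count=2 queue=[] holders={T6}
Step 16: wait(T2) -> count=1 queue=[] holders={T2,T6}
Step 17: wait(T4) -> count=0 queue=[] holders={T2,T4,T6}
Step 18: wait(T1) -> count=0 queue=[T1] holders={T2,T4,T6}
Step 19: wait(T5) -> count=0 queue=[T1,T5] holders={T2,T4,T6}
Step 20: signal(T2) -> count=0 queue=[T5] holders={T1,T4,T6}
Final holders: {T1,T4,T6} -> T2 not in holders

Answer: no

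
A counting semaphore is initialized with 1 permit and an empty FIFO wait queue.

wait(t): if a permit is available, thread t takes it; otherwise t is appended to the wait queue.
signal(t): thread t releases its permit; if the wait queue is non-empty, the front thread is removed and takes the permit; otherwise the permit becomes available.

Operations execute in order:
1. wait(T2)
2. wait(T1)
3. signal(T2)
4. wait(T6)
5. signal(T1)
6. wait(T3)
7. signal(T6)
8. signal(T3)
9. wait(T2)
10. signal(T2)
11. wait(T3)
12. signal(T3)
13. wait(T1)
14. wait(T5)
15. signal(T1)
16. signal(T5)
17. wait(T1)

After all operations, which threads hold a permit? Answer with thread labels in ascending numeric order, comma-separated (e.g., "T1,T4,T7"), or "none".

Answer: T1

Derivation:
Step 1: wait(T2) -> count=0 queue=[] holders={T2}
Step 2: wait(T1) -> count=0 queue=[T1] holders={T2}
Step 3: signal(T2) -> count=0 queue=[] holders={T1}
Step 4: wait(T6) -> count=0 queue=[T6] holders={T1}
Step 5: signal(T1) -> count=0 queue=[] holders={T6}
Step 6: wait(T3) -> count=0 queue=[T3] holders={T6}
Step 7: signal(T6) -> count=0 queue=[] holders={T3}
Step 8: signal(T3) -> count=1 queue=[] holders={none}
Step 9: wait(T2) -> count=0 queue=[] holders={T2}
Step 10: signal(T2) -> count=1 queue=[] holders={none}
Step 11: wait(T3) -> count=0 queue=[] holders={T3}
Step 12: signal(T3) -> count=1 queue=[] holders={none}
Step 13: wait(T1) -> count=0 queue=[] holders={T1}
Step 14: wait(T5) -> count=0 queue=[T5] holders={T1}
Step 15: signal(T1) -> count=0 queue=[] holders={T5}
Step 16: signal(T5) -> count=1 queue=[] holders={none}
Step 17: wait(T1) -> count=0 queue=[] holders={T1}
Final holders: T1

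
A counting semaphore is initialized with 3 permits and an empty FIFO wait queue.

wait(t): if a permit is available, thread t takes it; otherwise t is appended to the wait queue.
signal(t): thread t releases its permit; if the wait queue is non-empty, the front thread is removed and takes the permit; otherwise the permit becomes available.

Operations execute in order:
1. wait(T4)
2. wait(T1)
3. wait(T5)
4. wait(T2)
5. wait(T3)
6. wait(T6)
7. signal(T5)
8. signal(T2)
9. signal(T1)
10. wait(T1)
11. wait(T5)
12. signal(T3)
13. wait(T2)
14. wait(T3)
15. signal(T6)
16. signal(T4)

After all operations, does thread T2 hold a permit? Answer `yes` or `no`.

Step 1: wait(T4) -> count=2 queue=[] holders={T4}
Step 2: wait(T1) -> count=1 queue=[] holders={T1,T4}
Step 3: wait(T5) -> count=0 queue=[] holders={T1,T4,T5}
Step 4: wait(T2) -> count=0 queue=[T2] holders={T1,T4,T5}
Step 5: wait(T3) -> count=0 queue=[T2,T3] holders={T1,T4,T5}
Step 6: wait(T6) -> count=0 queue=[T2,T3,T6] holders={T1,T4,T5}
Step 7: signal(T5) -> count=0 queue=[T3,T6] holders={T1,T2,T4}
Step 8: signal(T2) -> count=0 queue=[T6] holders={T1,T3,T4}
Step 9: signal(T1) -> count=0 queue=[] holders={T3,T4,T6}
Step 10: wait(T1) -> count=0 queue=[T1] holders={T3,T4,T6}
Step 11: wait(T5) -> count=0 queue=[T1,T5] holders={T3,T4,T6}
Step 12: signal(T3) -> count=0 queue=[T5] holders={T1,T4,T6}
Step 13: wait(T2) -> count=0 queue=[T5,T2] holders={T1,T4,T6}
Step 14: wait(T3) -> count=0 queue=[T5,T2,T3] holders={T1,T4,T6}
Step 15: signal(T6) -> count=0 queue=[T2,T3] holders={T1,T4,T5}
Step 16: signal(T4) -> count=0 queue=[T3] holders={T1,T2,T5}
Final holders: {T1,T2,T5} -> T2 in holders

Answer: yes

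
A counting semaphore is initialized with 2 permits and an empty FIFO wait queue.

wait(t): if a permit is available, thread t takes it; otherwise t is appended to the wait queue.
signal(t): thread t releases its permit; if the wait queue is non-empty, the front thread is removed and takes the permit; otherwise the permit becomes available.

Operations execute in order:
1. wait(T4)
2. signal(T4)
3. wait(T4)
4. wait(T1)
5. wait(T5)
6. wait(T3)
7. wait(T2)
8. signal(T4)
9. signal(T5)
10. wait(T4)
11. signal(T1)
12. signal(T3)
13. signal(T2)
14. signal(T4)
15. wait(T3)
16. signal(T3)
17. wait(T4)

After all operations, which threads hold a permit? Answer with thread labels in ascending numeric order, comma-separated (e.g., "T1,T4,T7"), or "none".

Step 1: wait(T4) -> count=1 queue=[] holders={T4}
Step 2: signal(T4) -> count=2 queue=[] holders={none}
Step 3: wait(T4) -> count=1 queue=[] holders={T4}
Step 4: wait(T1) -> count=0 queue=[] holders={T1,T4}
Step 5: wait(T5) -> count=0 queue=[T5] holders={T1,T4}
Step 6: wait(T3) -> count=0 queue=[T5,T3] holders={T1,T4}
Step 7: wait(T2) -> count=0 queue=[T5,T3,T2] holders={T1,T4}
Step 8: signal(T4) -> count=0 queue=[T3,T2] holders={T1,T5}
Step 9: signal(T5) -> count=0 queue=[T2] holders={T1,T3}
Step 10: wait(T4) -> count=0 queue=[T2,T4] holders={T1,T3}
Step 11: signal(T1) -> count=0 queue=[T4] holders={T2,T3}
Step 12: signal(T3) -> count=0 queue=[] holders={T2,T4}
Step 13: signal(T2) -> count=1 queue=[] holders={T4}
Step 14: signal(T4) -> count=2 queue=[] holders={none}
Step 15: wait(T3) -> count=1 queue=[] holders={T3}
Step 16: signal(T3) -> count=2 queue=[] holders={none}
Step 17: wait(T4) -> count=1 queue=[] holders={T4}
Final holders: T4

Answer: T4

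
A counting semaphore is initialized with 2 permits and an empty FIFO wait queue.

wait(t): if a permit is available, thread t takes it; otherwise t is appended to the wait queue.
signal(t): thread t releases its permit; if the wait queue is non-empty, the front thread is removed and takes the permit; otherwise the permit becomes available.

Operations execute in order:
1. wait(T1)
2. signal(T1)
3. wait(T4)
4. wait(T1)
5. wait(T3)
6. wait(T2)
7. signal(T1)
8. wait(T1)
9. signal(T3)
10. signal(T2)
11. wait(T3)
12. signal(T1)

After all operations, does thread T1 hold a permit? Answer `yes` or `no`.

Step 1: wait(T1) -> count=1 queue=[] holders={T1}
Step 2: signal(T1) -> count=2 queue=[] holders={none}
Step 3: wait(T4) -> count=1 queue=[] holders={T4}
Step 4: wait(T1) -> count=0 queue=[] holders={T1,T4}
Step 5: wait(T3) -> count=0 queue=[T3] holders={T1,T4}
Step 6: wait(T2) -> count=0 queue=[T3,T2] holders={T1,T4}
Step 7: signal(T1) -> count=0 queue=[T2] holders={T3,T4}
Step 8: wait(T1) -> count=0 queue=[T2,T1] holders={T3,T4}
Step 9: signal(T3) -> count=0 queue=[T1] holders={T2,T4}
Step 10: signal(T2) -> count=0 queue=[] holders={T1,T4}
Step 11: wait(T3) -> count=0 queue=[T3] holders={T1,T4}
Step 12: signal(T1) -> count=0 queue=[] holders={T3,T4}
Final holders: {T3,T4} -> T1 not in holders

Answer: no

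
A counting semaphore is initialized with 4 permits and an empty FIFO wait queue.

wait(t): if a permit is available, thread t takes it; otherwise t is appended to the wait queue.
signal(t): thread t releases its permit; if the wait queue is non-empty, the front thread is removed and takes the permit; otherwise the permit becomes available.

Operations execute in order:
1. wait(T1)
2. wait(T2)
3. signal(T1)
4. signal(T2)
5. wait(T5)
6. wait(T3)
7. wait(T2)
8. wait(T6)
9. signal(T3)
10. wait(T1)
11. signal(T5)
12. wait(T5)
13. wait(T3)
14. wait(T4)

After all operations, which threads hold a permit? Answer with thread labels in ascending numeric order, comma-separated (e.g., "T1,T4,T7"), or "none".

Step 1: wait(T1) -> count=3 queue=[] holders={T1}
Step 2: wait(T2) -> count=2 queue=[] holders={T1,T2}
Step 3: signal(T1) -> count=3 queue=[] holders={T2}
Step 4: signal(T2) -> count=4 queue=[] holders={none}
Step 5: wait(T5) -> count=3 queue=[] holders={T5}
Step 6: wait(T3) -> count=2 queue=[] holders={T3,T5}
Step 7: wait(T2) -> count=1 queue=[] holders={T2,T3,T5}
Step 8: wait(T6) -> count=0 queue=[] holders={T2,T3,T5,T6}
Step 9: signal(T3) -> count=1 queue=[] holders={T2,T5,T6}
Step 10: wait(T1) -> count=0 queue=[] holders={T1,T2,T5,T6}
Step 11: signal(T5) -> count=1 queue=[] holders={T1,T2,T6}
Step 12: wait(T5) -> count=0 queue=[] holders={T1,T2,T5,T6}
Step 13: wait(T3) -> count=0 queue=[T3] holders={T1,T2,T5,T6}
Step 14: wait(T4) -> count=0 queue=[T3,T4] holders={T1,T2,T5,T6}
Final holders: T1,T2,T5,T6

Answer: T1,T2,T5,T6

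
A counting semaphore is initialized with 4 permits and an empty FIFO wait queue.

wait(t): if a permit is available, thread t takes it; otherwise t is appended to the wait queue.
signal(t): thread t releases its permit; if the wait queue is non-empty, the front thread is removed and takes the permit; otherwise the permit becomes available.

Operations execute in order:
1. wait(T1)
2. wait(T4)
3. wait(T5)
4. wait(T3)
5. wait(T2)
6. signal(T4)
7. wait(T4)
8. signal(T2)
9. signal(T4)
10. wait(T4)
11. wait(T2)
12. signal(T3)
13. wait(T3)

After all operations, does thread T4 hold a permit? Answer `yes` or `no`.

Answer: yes

Derivation:
Step 1: wait(T1) -> count=3 queue=[] holders={T1}
Step 2: wait(T4) -> count=2 queue=[] holders={T1,T4}
Step 3: wait(T5) -> count=1 queue=[] holders={T1,T4,T5}
Step 4: wait(T3) -> count=0 queue=[] holders={T1,T3,T4,T5}
Step 5: wait(T2) -> count=0 queue=[T2] holders={T1,T3,T4,T5}
Step 6: signal(T4) -> count=0 queue=[] holders={T1,T2,T3,T5}
Step 7: wait(T4) -> count=0 queue=[T4] holders={T1,T2,T3,T5}
Step 8: signal(T2) -> count=0 queue=[] holders={T1,T3,T4,T5}
Step 9: signal(T4) -> count=1 queue=[] holders={T1,T3,T5}
Step 10: wait(T4) -> count=0 queue=[] holders={T1,T3,T4,T5}
Step 11: wait(T2) -> count=0 queue=[T2] holders={T1,T3,T4,T5}
Step 12: signal(T3) -> count=0 queue=[] holders={T1,T2,T4,T5}
Step 13: wait(T3) -> count=0 queue=[T3] holders={T1,T2,T4,T5}
Final holders: {T1,T2,T4,T5} -> T4 in holders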